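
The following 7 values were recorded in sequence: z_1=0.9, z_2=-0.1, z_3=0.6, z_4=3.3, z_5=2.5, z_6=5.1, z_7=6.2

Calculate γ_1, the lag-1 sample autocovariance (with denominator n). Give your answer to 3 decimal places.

2.477

Mean z̄ = (0.9 − 0.1 + 0.6 + 3.3 + 2.5 + 5.1 + 6.2)/7 = 2.6429
Σ_{t=1}^{6}(z_t−z̄)(z_{t+1}−z̄) = 17.3367
γ_1 = 17.3367 / 7 = 2.477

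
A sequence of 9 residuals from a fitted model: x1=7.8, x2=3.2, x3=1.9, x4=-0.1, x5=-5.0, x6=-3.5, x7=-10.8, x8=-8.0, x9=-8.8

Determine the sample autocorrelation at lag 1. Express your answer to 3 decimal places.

Mean x̄ = (7.8 + 3.2 + 1.9 − 0.1 − 5.0 − 3.5 − 10.8 − 8.0 − 8.8)/9 = -2.5889
Numerator Σ_{t=1}^{8}(x_t−x̄)(x_{t+1}−x̄) = 179.0154
Denominator Σ(x_t−x̄)² = 309.7089
r_1 = 179.0154 / 309.7089 = 0.578

0.578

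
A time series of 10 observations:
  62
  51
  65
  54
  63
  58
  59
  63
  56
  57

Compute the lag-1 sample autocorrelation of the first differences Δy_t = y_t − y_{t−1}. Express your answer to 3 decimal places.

-0.798

First differences Δy: -11, 14, -11, 9, -5, 1, 4, -7, 1
Mean of differences = -0.5556
Numerator Σ(Δy_t−Δȳ)(Δy_{t+1}−Δȳ) = -485.5309
Denominator Σ(Δy_t−Δȳ)² = 608.2222
r_1(Δy) = -485.5309 / 608.2222 = -0.798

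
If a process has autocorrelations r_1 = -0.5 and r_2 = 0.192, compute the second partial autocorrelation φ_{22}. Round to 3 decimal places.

φ_{22} = (r_2 − r_1²) / (1 − r_1²)
r_1² = (-0.5)² = 0.25
Numerator = 0.192 − 0.2500 = -0.0580; denominator = 1 − 0.2500 = 0.7500
φ_{22} = -0.0580 / 0.7500 = -0.077

-0.077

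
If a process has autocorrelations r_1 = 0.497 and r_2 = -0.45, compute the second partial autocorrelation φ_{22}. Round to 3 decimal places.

φ_{22} = (r_2 − r_1²) / (1 − r_1²)
r_1² = (0.497)² = 0.247009
Numerator = -0.45 − 0.2470 = -0.6970; denominator = 1 − 0.2470 = 0.7530
φ_{22} = -0.6970 / 0.7530 = -0.926

-0.926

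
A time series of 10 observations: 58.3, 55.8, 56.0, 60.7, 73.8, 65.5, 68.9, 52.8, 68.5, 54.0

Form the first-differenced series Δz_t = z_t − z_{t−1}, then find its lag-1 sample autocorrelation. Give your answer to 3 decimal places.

First differences Δz: -2.5, 0.2, 4.7, 13.1, -8.3, 3.4, -16.1, 15.7, -14.5
Mean of differences = -0.4778
Numerator Σ(Δz_t−Δz̄)(Δz_{t+1}−Δz̄) = -604.2605
Denominator Σ(Δz_t−Δz̄)² = 994.3356
r_1(Δz) = -604.2605 / 994.3356 = -0.608

-0.608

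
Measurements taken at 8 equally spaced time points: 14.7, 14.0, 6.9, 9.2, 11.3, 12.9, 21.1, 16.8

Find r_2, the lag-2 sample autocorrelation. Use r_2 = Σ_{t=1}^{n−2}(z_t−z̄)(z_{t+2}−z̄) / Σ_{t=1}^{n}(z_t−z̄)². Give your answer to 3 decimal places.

-0.099

Mean z̄ = (14.7 + 14.0 + 6.9 + 9.2 + 11.3 + 12.9 + 21.1 + 16.8)/8 = 13.3625
Deviations from mean: 1.3375, 0.6375, -6.4625, -4.1625, -2.0625, -0.4625, 7.7375, 3.4375
Σ(z_t−z̄)(z_{t+2}−z̄) = (-8.6436) + (-2.6536) + (13.3289) + (1.9252) + (-15.9586) + (-1.5898) = -13.5916
Denominator Σ(z_t−z̄)² = 137.4388
r_2 = -13.5916 / 137.4388 = -0.099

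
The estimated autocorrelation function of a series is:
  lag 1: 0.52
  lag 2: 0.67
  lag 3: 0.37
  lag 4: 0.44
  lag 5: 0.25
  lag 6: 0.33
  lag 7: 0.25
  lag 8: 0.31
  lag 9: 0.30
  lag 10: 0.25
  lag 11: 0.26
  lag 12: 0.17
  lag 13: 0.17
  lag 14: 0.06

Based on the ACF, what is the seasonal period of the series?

The largest autocorrelation is r_2 = 0.67; the remaining lags stay at or below 0.52.
The dominant spike at lag 2 indicates a seasonal period of 2.

2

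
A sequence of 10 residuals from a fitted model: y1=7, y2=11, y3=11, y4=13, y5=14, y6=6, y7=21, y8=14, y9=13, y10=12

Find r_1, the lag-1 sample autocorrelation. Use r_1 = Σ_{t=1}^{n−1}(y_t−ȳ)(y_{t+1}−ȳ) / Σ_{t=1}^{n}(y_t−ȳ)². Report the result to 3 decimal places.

Mean ȳ = (7 + 11 + 11 + 13 + 14 + 6 + 21 + 14 + 13 + 12)/10 = 12.2000
Numerator Σ_{t=1}^{9}(y_t−ȳ)(y_{t+1}−ȳ) = -40.4400
Denominator Σ(y_t−ȳ)² = 153.6000
r_1 = -40.4400 / 153.6000 = -0.263

-0.263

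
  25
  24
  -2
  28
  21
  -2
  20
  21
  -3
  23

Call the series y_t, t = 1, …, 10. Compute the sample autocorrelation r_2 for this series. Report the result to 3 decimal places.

Mean ȳ = (25 + 24 − 2 + 28 + 21 − 2 + 20 + 21 − 3 + 23)/10 = 15.5000
Numerator Σ_{t=1}^{8}(y_t−ȳ)(y_{t+2}−ȳ) = -488.5000
Denominator Σ(y_t−ȳ)² = 1410.5000
r_2 = -488.5000 / 1410.5000 = -0.346

-0.346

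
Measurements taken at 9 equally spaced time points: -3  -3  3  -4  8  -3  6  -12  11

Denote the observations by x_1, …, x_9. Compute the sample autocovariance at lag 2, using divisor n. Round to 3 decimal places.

20.605

Mean x̄ = (-3 − 3 + 3 − 4 + 8 − 3 + 6 − 12 + 11)/9 = 0.3333
Σ_{t=1}^{7}(x_t−x̄)(x_{t+2}−x̄) = 185.4444
γ_2 = 185.4444 / 9 = 20.605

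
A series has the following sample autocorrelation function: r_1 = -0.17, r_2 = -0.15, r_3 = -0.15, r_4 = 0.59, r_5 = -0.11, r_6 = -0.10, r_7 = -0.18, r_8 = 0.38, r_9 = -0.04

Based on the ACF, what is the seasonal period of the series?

4

The largest autocorrelation is r_4 = 0.59, with a weaker echo at lag 8 (0.38); the remaining lags stay at or below -0.04.
The dominant spike at lag 4 indicates a seasonal period of 4.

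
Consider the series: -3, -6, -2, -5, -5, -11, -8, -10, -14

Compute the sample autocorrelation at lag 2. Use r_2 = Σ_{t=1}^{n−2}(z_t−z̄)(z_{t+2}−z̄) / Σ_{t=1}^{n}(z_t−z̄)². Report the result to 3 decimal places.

Mean z̄ = (-3 − 6 − 2 − 5 − 5 − 11 − 8 − 10 − 14)/9 = -7.1111
Numerator Σ_{t=1}^{7}(z_t−z̄)(z_{t+2}−z̄) = 41.4198
Denominator Σ(z_t−z̄)² = 124.8889
r_2 = 41.4198 / 124.8889 = 0.332

0.332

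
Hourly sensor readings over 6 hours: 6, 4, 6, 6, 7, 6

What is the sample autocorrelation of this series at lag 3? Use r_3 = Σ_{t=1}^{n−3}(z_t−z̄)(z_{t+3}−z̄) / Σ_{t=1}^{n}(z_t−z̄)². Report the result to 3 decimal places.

Mean z̄ = (6 + 4 + 6 + 6 + 7 + 6)/6 = 5.8333
Deviations from mean: 0.1667, -1.8333, 0.1667, 0.1667, 1.1667, 0.1667
Numerator Σ_{t=1}^{3}(z_t−z̄)(z_{t+3}−z̄) = -2.0833
Denominator Σ(z_t−z̄)² = 4.8333
r_3 = -2.0833 / 4.8333 = -0.431

-0.431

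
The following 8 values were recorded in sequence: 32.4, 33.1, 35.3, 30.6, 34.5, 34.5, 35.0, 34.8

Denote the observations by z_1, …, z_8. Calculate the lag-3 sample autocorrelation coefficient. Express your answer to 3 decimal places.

Mean z̄ = (32.4 + 33.1 + 35.3 + 30.6 + 34.5 + 34.5 + 35.0 + 34.8)/8 = 33.7750
Deviations from mean: -1.3750, -0.6750, 1.5250, -3.1750, 0.7250, 0.7250, 1.2250, 1.0250
Σ(z_t−z̄)(z_{t+3}−z̄) = (4.3656) + (-0.4894) + (1.1056) + (-3.8894) + (0.7431) = 1.8356
Denominator Σ(z_t−z̄)² = 18.3550
r_3 = 1.8356 / 18.3550 = 0.100

0.100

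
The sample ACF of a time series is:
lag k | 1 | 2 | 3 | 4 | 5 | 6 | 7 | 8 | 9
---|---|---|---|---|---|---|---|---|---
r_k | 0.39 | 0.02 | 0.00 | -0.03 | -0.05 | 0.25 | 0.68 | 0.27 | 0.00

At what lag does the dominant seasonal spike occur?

The largest autocorrelation is r_7 = 0.68; the remaining lags stay at or below 0.39. The elevated value at lag 1 (0.39), dropping to 0.02 at lag 2, reflects decaying short-term dependence rather than seasonality.
The dominant spike at lag 7 indicates a seasonal period of 7.

7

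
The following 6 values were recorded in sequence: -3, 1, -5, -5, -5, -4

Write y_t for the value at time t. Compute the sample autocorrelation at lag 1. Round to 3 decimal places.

Mean ȳ = (-3 + 1 − 5 − 5 − 5 − 4)/6 = -3.5000
Deviations from mean: 0.5000, 4.5000, -1.5000, -1.5000, -1.5000, -0.5000
Numerator Σ_{t=1}^{5}(y_t−ȳ)(y_{t+1}−ȳ) = 0.7500
Denominator Σ(y_t−ȳ)² = 27.5000
r_1 = 0.7500 / 27.5000 = 0.027

0.027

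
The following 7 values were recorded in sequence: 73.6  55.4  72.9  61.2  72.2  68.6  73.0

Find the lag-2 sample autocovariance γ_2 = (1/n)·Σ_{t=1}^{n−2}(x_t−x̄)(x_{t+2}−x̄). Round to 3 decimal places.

Mean x̄ = (73.6 + 55.4 + 72.9 + 61.2 + 72.2 + 68.6 + 73.0)/7 = 68.1286
Σ_{t=1}^{5}(x_t−x̄)(x_{t+2}−x̄) = 150.2912
γ_2 = 150.2912 / 7 = 21.470

21.470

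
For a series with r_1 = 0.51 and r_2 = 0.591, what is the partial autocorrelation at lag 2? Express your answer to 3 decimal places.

φ_{22} = (r_2 − r_1²) / (1 − r_1²)
r_1² = (0.51)² = 0.2601
Numerator = 0.591 − 0.2601 = 0.3309; denominator = 1 − 0.2601 = 0.7399
φ_{22} = 0.3309 / 0.7399 = 0.447

0.447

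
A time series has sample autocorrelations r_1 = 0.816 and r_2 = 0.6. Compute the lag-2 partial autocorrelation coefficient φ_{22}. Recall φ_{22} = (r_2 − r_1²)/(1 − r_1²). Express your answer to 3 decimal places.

-0.197

φ_{22} = (r_2 − r_1²) / (1 − r_1²)
r_1² = (0.816)² = 0.665856
Numerator = 0.6 − 0.6659 = -0.0659; denominator = 1 − 0.6659 = 0.3341
φ_{22} = -0.0659 / 0.3341 = -0.197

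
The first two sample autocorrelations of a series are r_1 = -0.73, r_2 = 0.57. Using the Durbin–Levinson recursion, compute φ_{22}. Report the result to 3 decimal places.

0.079

φ_{22} = (r_2 − r_1²) / (1 − r_1²)
r_1² = (-0.73)² = 0.5329
Numerator = 0.57 − 0.5329 = 0.0371; denominator = 1 − 0.5329 = 0.4671
φ_{22} = 0.0371 / 0.4671 = 0.079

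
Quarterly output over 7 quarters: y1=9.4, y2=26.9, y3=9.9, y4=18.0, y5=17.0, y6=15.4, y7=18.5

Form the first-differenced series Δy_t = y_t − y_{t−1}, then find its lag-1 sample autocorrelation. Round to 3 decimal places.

-0.654

First differences Δy: 17.5, -17.0, 8.1, -1.0, -1.6, 3.1
Mean of differences = 1.5167
Numerator Σ(Δy_t−Δȳ)(Δy_{t+1}−Δȳ) = -431.5186
Denominator Σ(Δy_t−Δȳ)² = 660.2283
r_1(Δy) = -431.5186 / 660.2283 = -0.654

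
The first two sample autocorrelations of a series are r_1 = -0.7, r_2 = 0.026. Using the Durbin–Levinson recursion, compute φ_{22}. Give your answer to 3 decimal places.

φ_{22} = (r_2 − r_1²) / (1 − r_1²)
r_1² = (-0.7)² = 0.49
Numerator = 0.026 − 0.4900 = -0.4640; denominator = 1 − 0.4900 = 0.5100
φ_{22} = -0.4640 / 0.5100 = -0.910

-0.910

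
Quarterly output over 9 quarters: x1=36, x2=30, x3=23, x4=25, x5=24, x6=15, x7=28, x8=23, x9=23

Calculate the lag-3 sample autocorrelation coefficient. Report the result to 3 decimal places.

0.147

Mean x̄ = (36 + 30 + 23 + 25 + 24 + 15 + 28 + 23 + 23)/9 = 25.2222
Σ(x_t−x̄)(x_{t+3}−x̄) = (-2.3951) + (-5.8395) + (22.7160) + (-0.6173) + (2.7160) + (22.7160) = 39.2963
Denominator Σ(x_t−x̄)² = 267.5556
r_3 = 39.2963 / 267.5556 = 0.147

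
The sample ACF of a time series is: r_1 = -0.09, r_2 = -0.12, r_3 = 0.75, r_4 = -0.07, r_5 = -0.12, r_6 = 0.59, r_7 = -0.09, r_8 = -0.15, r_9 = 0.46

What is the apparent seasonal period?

The largest autocorrelation is r_3 = 0.75, with weaker echoes at lags 6 (0.59) and 9 (0.46); the remaining lags stay at or below -0.07.
The dominant spike at lag 3 indicates a seasonal period of 3.

3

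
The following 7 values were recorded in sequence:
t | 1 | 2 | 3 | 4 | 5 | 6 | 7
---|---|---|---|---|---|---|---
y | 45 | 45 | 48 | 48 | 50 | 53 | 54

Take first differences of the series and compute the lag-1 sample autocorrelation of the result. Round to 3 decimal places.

First differences Δy: 0, 3, 0, 2, 3, 1
Mean of differences = 1.5000
Numerator Σ(Δy_t−Δȳ)(Δy_{t+1}−Δȳ) = -5.2500
Denominator Σ(Δy_t−Δȳ)² = 9.5000
r_1(Δy) = -5.2500 / 9.5000 = -0.553

-0.553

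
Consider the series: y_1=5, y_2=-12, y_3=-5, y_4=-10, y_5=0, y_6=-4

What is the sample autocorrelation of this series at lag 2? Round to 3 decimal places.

Mean ȳ = (5 − 12 − 5 − 10 + 0 − 4)/6 = -4.3333
Deviations from mean: 9.3333, -7.6667, -0.6667, -5.6667, 4.3333, 0.3333
Numerator Σ_{t=1}^{4}(y_t−ȳ)(y_{t+2}−ȳ) = 32.4444
Denominator Σ(y_t−ȳ)² = 197.3333
r_2 = 32.4444 / 197.3333 = 0.164

0.164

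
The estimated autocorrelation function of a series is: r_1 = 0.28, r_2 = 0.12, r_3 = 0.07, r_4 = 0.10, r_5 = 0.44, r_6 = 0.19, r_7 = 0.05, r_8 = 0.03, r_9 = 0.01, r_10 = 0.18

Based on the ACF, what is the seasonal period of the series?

The largest autocorrelation is r_5 = 0.44; the remaining lags stay at or below 0.28. The elevated value at lag 1 (0.28), dropping to 0.12 at lag 2, reflects decaying short-term dependence rather than seasonality.
The dominant spike at lag 5 indicates a seasonal period of 5.

5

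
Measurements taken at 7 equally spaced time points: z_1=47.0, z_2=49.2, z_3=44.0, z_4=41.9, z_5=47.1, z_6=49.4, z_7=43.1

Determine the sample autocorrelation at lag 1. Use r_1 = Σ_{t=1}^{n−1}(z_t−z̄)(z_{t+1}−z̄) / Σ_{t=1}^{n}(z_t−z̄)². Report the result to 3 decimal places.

Mean z̄ = (47.0 + 49.2 + 44.0 + 41.9 + 47.1 + 49.4 + 43.1)/7 = 45.9571
Deviations from mean: 1.0429, 3.2429, -1.9571, -4.0571, 1.1429, 3.4429, -2.8571
Σ(z_t−z̄)(z_{t+1}−z̄) = (3.3818) + (-6.3467) + (7.9404) + (-4.6367) + (3.9347) + (-9.8367) = -5.5633
Denominator Σ(z_t−z̄)² = 53.2171
r_1 = -5.5633 / 53.2171 = -0.105

-0.105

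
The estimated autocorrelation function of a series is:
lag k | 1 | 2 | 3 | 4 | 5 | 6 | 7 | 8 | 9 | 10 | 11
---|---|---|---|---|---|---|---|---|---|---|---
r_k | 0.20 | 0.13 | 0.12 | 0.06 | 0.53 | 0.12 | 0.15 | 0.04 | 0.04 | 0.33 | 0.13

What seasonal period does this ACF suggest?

5

The largest autocorrelation is r_5 = 0.53, with a weaker echo at lag 10 (0.33); the remaining lags stay at or below 0.20. The elevated value at lag 1 (0.20), dropping to 0.13 at lag 2, reflects decaying short-term dependence rather than seasonality.
The dominant spike at lag 5 indicates a seasonal period of 5.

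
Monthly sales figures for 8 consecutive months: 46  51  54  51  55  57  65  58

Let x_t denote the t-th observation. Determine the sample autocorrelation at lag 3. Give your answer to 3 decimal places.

-0.035

Mean x̄ = (46 + 51 + 54 + 51 + 55 + 57 + 65 + 58)/8 = 54.6250
Deviations from mean: -8.6250, -3.6250, -0.6250, -3.6250, 0.3750, 2.3750, 10.3750, 3.3750
Σ(x_t−x̄)(x_{t+3}−x̄) = (31.2656) + (-1.3594) + (-1.4844) + (-37.6094) + (1.2656) = -7.9219
Denominator Σ(x_t−x̄)² = 225.8750
r_3 = -7.9219 / 225.8750 = -0.035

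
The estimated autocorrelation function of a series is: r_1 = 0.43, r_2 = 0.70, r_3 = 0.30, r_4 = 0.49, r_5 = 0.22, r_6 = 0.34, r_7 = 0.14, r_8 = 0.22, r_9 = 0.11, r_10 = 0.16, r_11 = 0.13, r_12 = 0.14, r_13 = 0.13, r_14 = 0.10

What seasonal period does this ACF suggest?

2

The largest autocorrelation is r_2 = 0.70, with a weaker echo at lag 4 (0.49); the remaining lags stay at or below 0.43.
The dominant spike at lag 2 indicates a seasonal period of 2.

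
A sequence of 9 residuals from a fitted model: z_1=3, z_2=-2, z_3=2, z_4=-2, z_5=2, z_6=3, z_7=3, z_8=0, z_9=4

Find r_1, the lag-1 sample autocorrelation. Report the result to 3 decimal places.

-0.342

Mean z̄ = (3 − 2 + 2 − 2 + 2 + 3 + 3 + 0 + 4)/9 = 1.4444
Numerator Σ_{t=1}^{8}(z_t−z̄)(z_{t+1}−z̄) = -13.7531
Denominator Σ(z_t−z̄)² = 40.2222
r_1 = -13.7531 / 40.2222 = -0.342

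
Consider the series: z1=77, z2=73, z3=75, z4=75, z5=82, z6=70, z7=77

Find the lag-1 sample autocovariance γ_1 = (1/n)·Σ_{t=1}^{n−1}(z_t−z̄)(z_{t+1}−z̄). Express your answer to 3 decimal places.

-7.047

Mean z̄ = (77 + 73 + 75 + 75 + 82 + 70 + 77)/7 = 75.5714
Σ_{t=1}^{6}(z_t−z̄)(z_{t+1}−z̄) = -49.3265
γ_1 = -49.3265 / 7 = -7.047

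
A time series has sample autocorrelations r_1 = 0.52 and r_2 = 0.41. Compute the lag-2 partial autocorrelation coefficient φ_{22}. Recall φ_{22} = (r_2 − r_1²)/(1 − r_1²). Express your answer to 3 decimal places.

0.191

φ_{22} = (r_2 − r_1²) / (1 − r_1²)
r_1² = (0.52)² = 0.2704
Numerator = 0.41 − 0.2704 = 0.1396; denominator = 1 − 0.2704 = 0.7296
φ_{22} = 0.1396 / 0.7296 = 0.191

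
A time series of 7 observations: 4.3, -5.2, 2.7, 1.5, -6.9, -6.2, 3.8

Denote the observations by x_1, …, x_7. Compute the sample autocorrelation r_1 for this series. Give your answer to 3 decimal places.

Mean x̄ = (4.3 − 5.2 + 2.7 + 1.5 − 6.9 − 6.2 + 3.8)/7 = -0.8571
Deviations from mean: 5.1571, -4.3429, 3.5571, 2.3571, -6.0429, -5.3429, 4.6571
Σ(x_t−x̄)(x_{t+1}−x̄) = (-22.3967) + (-15.4482) + (8.3847) + (-14.2439) + (32.2861) + (-24.8824) = -36.3004
Denominator Σ(x_t−x̄)² = 150.4171
r_1 = -36.3004 / 150.4171 = -0.241

-0.241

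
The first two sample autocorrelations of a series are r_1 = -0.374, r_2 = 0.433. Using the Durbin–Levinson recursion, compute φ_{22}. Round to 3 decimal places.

0.341

φ_{22} = (r_2 − r_1²) / (1 − r_1²)
r_1² = (-0.374)² = 0.139876
Numerator = 0.433 − 0.1399 = 0.2931; denominator = 1 − 0.1399 = 0.8601
φ_{22} = 0.2931 / 0.8601 = 0.341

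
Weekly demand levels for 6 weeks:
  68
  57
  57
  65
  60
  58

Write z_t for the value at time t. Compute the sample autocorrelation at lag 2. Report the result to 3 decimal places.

Mean z̄ = (68 + 57 + 57 + 65 + 60 + 58)/6 = 60.8333
Deviations from mean: 7.1667, -3.8333, -3.8333, 4.1667, -0.8333, -2.8333
Σ(z_t−z̄)(z_{t+2}−z̄) = (-27.4722) + (-15.9722) + (3.1944) + (-11.8056) = -52.0556
Denominator Σ(z_t−z̄)² = 106.8333
r_2 = -52.0556 / 106.8333 = -0.487

-0.487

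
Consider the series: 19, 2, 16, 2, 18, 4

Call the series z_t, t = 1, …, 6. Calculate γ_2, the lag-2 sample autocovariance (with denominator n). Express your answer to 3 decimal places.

Mean z̄ = (19 + 2 + 16 + 2 + 18 + 4)/6 = 10.1667
Deviations: 8.8333, -8.1667, 5.8333, -8.1667, 7.8333, -6.1667
Σ_{t=1}^{4}(z_t−z̄)(z_{t+2}−z̄) = 214.2778
γ_2 = 214.2778 / 6 = 35.713

35.713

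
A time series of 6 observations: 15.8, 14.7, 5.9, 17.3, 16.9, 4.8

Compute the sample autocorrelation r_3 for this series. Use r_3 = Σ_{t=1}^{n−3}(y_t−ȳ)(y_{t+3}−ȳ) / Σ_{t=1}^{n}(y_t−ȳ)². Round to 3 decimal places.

Mean ȳ = (15.8 + 14.7 + 5.9 + 17.3 + 16.9 + 4.8)/6 = 12.5667
Deviations from mean: 3.2333, 2.1333, -6.6667, 4.7333, 4.3333, -7.7667
Numerator Σ_{t=1}^{3}(y_t−ȳ)(y_{t+3}−ȳ) = 76.3267
Denominator Σ(y_t−ȳ)² = 160.9533
r_3 = 76.3267 / 160.9533 = 0.474

0.474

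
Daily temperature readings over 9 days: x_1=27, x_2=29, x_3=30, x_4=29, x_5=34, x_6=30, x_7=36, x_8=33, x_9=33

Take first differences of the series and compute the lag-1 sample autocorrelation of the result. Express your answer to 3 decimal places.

First differences Δx: 2, 1, -1, 5, -4, 6, -3, 0
Mean of differences = 0.7500
Numerator Σ(Δx_t−Δx̄)(Δx_{t+1}−Δx̄) = -69.5625
Denominator Σ(Δx_t−Δx̄)² = 87.5000
r_1(Δx) = -69.5625 / 87.5000 = -0.795

-0.795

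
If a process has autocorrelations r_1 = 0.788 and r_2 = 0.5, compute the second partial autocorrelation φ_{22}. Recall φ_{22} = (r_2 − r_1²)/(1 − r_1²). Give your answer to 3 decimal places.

-0.319

φ_{22} = (r_2 − r_1²) / (1 − r_1²)
r_1² = (0.788)² = 0.620944
Numerator = 0.5 − 0.6209 = -0.1209; denominator = 1 − 0.6209 = 0.3791
φ_{22} = -0.1209 / 0.3791 = -0.319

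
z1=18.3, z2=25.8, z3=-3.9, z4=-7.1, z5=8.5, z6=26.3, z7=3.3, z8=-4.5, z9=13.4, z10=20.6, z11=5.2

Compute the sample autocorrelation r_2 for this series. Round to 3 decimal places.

Mean z̄ = (18.3 + 25.8 − 3.9 − 7.1 + 8.5 + 26.3 + 3.3 − 4.5 + 13.4 + 20.6 + 5.2)/11 = 9.6273
Numerator Σ_{t=1}^{9}(z_t−z̄)(z_{t+2}−z̄) = -1075.4806
Denominator Σ(z_t−z̄)² = 1472.6618
r_2 = -1075.4806 / 1472.6618 = -0.730

-0.730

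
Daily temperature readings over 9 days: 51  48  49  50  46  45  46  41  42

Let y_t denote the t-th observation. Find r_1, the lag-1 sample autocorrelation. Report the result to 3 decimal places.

Mean ȳ = (51 + 48 + 49 + 50 + 46 + 45 + 46 + 41 + 42)/9 = 46.4444
Numerator Σ_{t=1}^{8}(y_t−ȳ)(y_{t+1}−ȳ) = 46.4691
Denominator Σ(y_t−ȳ)² = 94.2222
r_1 = 46.4691 / 94.2222 = 0.493

0.493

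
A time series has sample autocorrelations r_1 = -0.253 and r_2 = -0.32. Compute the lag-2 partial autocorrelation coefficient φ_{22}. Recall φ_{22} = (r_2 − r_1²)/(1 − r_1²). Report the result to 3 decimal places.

φ_{22} = (r_2 − r_1²) / (1 − r_1²)
r_1² = (-0.253)² = 0.064009
Numerator = -0.32 − 0.0640 = -0.3840; denominator = 1 − 0.0640 = 0.9360
φ_{22} = -0.3840 / 0.9360 = -0.410

-0.410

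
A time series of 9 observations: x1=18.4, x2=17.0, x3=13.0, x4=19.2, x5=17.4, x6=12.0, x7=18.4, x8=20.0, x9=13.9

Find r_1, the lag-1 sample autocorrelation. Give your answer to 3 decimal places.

Mean x̄ = (18.4 + 17.0 + 13.0 + 19.2 + 17.4 + 12.0 + 18.4 + 20.0 + 13.9)/9 = 16.5889
Numerator Σ_{t=1}^{8}(x_t−x̄)(x_{t+1}−x̄) = -23.0112
Denominator Σ(x_t−x̄)² = 67.0089
r_1 = -23.0112 / 67.0089 = -0.343

-0.343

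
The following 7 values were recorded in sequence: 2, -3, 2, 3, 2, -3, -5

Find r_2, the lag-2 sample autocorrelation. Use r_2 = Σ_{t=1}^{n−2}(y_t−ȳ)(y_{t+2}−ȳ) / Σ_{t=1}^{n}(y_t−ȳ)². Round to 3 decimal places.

-0.286

Mean ȳ = (2 − 3 + 2 + 3 + 2 − 3 − 5)/7 = -0.2857
Deviations from mean: 2.2857, -2.7143, 2.2857, 3.2857, 2.2857, -2.7143, -4.7143
Σ(y_t−ȳ)(y_{t+2}−ȳ) = (5.2245) + (-8.9184) + (5.2245) + (-8.9184) + (-10.7755) = -18.1633
Denominator Σ(y_t−ȳ)² = 63.4286
r_2 = -18.1633 / 63.4286 = -0.286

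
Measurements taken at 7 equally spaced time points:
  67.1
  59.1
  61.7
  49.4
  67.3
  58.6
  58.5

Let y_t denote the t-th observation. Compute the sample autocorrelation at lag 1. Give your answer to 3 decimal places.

-0.495

Mean ȳ = (67.1 + 59.1 + 61.7 + 49.4 + 67.3 + 58.6 + 58.5)/7 = 60.2429
Deviations from mean: 6.8571, -1.1429, 1.4571, -10.8429, 7.0571, -1.6429, -1.7429
Σ(y_t−ȳ)(y_{t+1}−ȳ) = (-7.8367) + (-1.6653) + (-15.7996) + (-76.5196) + (-11.5939) + (2.8633) = -110.5518
Denominator Σ(y_t−ȳ)² = 223.5571
r_1 = -110.5518 / 223.5571 = -0.495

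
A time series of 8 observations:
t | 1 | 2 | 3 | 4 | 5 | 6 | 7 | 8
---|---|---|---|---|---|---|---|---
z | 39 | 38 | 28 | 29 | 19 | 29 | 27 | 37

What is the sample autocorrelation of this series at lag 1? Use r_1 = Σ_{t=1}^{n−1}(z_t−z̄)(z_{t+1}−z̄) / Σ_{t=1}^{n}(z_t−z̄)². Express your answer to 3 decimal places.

0.212

Mean z̄ = (39 + 38 + 28 + 29 + 19 + 29 + 27 + 37)/8 = 30.7500
Σ(z_t−z̄)(z_{t+1}−z̄) = (59.8125) + (-19.9375) + (4.8125) + (20.5625) + (20.5625) + (6.5625) + (-23.4375) = 68.9375
Denominator Σ(z_t−z̄)² = 325.5000
r_1 = 68.9375 / 325.5000 = 0.212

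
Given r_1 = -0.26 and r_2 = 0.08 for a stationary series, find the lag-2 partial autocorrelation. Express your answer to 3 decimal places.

φ_{22} = (r_2 − r_1²) / (1 − r_1²)
r_1² = (-0.26)² = 0.0676
Numerator = 0.08 − 0.0676 = 0.0124; denominator = 1 − 0.0676 = 0.9324
φ_{22} = 0.0124 / 0.9324 = 0.013

0.013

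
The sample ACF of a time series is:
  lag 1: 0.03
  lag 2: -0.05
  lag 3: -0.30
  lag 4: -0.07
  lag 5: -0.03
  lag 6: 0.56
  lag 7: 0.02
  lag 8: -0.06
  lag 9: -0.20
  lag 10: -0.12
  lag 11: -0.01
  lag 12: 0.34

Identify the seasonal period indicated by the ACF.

6

The largest autocorrelation is r_6 = 0.56, with a weaker echo at lag 12 (0.34); the remaining lags stay at or below 0.03.
The dominant spike at lag 6 indicates a seasonal period of 6.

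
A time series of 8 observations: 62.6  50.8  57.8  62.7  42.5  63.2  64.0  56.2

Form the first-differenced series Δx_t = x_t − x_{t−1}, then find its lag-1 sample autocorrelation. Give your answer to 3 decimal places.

First differences Δx: -11.8, 7.0, 4.9, -20.2, 20.7, 0.8, -7.8
Mean of differences = -0.9143
Numerator Σ(Δx_t−Δx̄)(Δx_{t+1}−Δx̄) = -543.8673
Denominator Σ(Δx_t−Δx̄)² = 1104.4086
r_1(Δx) = -543.8673 / 1104.4086 = -0.492

-0.492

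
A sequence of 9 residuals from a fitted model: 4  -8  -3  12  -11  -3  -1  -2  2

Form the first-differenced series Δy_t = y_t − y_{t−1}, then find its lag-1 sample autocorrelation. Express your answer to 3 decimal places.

-0.499

First differences Δy: -12, 5, 15, -23, 8, 2, -1, 4
Mean of differences = -0.2500
Numerator Σ(Δy_t−Δȳ)(Δy_{t+1}−Δȳ) = -502.5625
Denominator Σ(Δy_t−Δȳ)² = 1007.5000
r_1(Δy) = -502.5625 / 1007.5000 = -0.499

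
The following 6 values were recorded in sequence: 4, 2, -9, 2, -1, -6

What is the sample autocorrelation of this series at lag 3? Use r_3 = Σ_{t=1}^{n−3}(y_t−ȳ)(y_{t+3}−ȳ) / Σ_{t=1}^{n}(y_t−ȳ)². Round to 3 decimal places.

Mean ȳ = (4 + 2 − 9 + 2 − 1 − 6)/6 = -1.3333
Numerator Σ_{t=1}^{3}(y_t−ȳ)(y_{t+3}−ȳ) = 54.6667
Denominator Σ(y_t−ȳ)² = 131.3333
r_3 = 54.6667 / 131.3333 = 0.416

0.416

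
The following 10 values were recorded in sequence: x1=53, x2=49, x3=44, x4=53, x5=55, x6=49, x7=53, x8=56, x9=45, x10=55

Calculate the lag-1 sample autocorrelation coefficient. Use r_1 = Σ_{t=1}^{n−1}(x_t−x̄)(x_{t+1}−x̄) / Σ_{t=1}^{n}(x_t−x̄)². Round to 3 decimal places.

Mean x̄ = (53 + 49 + 44 + 53 + 55 + 49 + 53 + 56 + 45 + 55)/10 = 51.2000
Numerator Σ_{t=1}^{9}(x_t−x̄)(x_{t+1}−x̄) = -51.2400
Denominator Σ(x_t−x̄)² = 161.6000
r_1 = -51.2400 / 161.6000 = -0.317

-0.317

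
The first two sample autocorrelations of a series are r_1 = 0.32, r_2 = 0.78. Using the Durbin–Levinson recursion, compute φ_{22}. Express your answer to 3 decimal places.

0.755

φ_{22} = (r_2 − r_1²) / (1 − r_1²)
r_1² = (0.32)² = 0.1024
Numerator = 0.78 − 0.1024 = 0.6776; denominator = 1 − 0.1024 = 0.8976
φ_{22} = 0.6776 / 0.8976 = 0.755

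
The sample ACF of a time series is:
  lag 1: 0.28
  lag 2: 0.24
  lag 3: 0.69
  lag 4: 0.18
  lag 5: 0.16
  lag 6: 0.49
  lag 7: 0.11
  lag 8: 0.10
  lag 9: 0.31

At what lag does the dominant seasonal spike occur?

The largest autocorrelation is r_3 = 0.69, with weaker echoes at lags 6 (0.49) and 9 (0.31); the remaining lags stay at or below 0.28. The elevated value at lag 1 (0.28), dropping to 0.24 at lag 2, reflects decaying short-term dependence rather than seasonality.
The dominant spike at lag 3 indicates a seasonal period of 3.

3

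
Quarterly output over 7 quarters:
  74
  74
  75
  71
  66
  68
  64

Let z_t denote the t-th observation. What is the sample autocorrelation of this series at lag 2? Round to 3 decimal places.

0.223

Mean z̄ = (74 + 74 + 75 + 71 + 66 + 68 + 64)/7 = 70.2857
Deviations from mean: 3.7143, 3.7143, 4.7143, 0.7143, -4.2857, -2.2857, -6.2857
Σ(z_t−z̄)(z_{t+2}−z̄) = (17.5102) + (2.6531) + (-20.2041) + (-1.6327) + (26.9388) = 25.2653
Denominator Σ(z_t−z̄)² = 113.4286
r_2 = 25.2653 / 113.4286 = 0.223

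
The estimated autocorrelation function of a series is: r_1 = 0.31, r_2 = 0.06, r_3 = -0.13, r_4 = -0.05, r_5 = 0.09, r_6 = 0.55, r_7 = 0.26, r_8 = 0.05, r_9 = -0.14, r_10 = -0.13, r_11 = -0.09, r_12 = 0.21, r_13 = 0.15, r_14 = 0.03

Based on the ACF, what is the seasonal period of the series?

6

The largest autocorrelation is r_6 = 0.55; the remaining lags stay at or below 0.31. The elevated value at lag 1 (0.31), dropping to 0.06 at lag 2, reflects decaying short-term dependence rather than seasonality.
The dominant spike at lag 6 indicates a seasonal period of 6.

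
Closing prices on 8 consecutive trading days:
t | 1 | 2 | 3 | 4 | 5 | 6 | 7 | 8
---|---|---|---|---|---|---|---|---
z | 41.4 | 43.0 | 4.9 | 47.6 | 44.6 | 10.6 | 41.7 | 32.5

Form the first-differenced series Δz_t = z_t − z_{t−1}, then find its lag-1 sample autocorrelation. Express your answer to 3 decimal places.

-0.558

First differences Δz: 1.6, -38.1, 42.7, -3.0, -34.0, 31.1, -9.2
Mean of differences = -1.2714
Numerator Σ(Δz_t−Δz̄)(Δz_{t+1}−Δz̄) = -3060.7194
Denominator Σ(Δz_t−Δz̄)² = 5482.9943
r_1(Δz) = -3060.7194 / 5482.9943 = -0.558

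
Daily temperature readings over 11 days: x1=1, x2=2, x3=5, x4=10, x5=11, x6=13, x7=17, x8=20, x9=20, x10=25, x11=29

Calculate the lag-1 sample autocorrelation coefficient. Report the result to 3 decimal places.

0.705

Mean x̄ = (1 + 2 + 5 + 10 + 11 + 13 + 17 + 20 + 20 + 25 + 29)/11 = 13.9091
Numerator Σ_{t=1}^{10}(x_t−x̄)(x_{t+1}−x̄) = 596.7190
Denominator Σ(x_t−x̄)² = 846.9091
r_1 = 596.7190 / 846.9091 = 0.705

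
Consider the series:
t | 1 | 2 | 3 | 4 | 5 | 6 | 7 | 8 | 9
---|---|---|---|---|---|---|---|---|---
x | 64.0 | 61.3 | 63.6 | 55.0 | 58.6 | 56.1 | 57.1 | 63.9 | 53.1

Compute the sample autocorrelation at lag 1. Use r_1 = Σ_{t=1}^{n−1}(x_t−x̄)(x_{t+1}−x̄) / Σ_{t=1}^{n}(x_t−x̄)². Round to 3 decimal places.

-0.194

Mean x̄ = (64.0 + 61.3 + 63.6 + 55.0 + 58.6 + 56.1 + 57.1 + 63.9 + 53.1)/9 = 59.1889
Numerator Σ_{t=1}^{8}(x_t−x̄)(x_{t+1}−x̄) = -26.7968
Denominator Σ(x_t−x̄)² = 138.1289
r_1 = -26.7968 / 138.1289 = -0.194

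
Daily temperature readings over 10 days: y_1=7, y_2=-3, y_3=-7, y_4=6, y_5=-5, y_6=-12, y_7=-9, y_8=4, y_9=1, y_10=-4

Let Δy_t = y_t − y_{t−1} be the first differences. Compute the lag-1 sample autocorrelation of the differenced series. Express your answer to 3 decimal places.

First differences Δy: -10, -4, 13, -11, -7, 3, 13, -3, -5
Mean of differences = -1.2222
Numerator Σ(Δy_t−Δȳ)(Δy_{t+1}−Δȳ) = -80.6049
Denominator Σ(Δy_t−Δȳ)² = 653.5556
r_1(Δy) = -80.6049 / 653.5556 = -0.123

-0.123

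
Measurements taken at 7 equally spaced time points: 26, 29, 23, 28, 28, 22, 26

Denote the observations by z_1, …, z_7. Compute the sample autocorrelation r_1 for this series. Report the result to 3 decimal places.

Mean z̄ = (26 + 29 + 23 + 28 + 28 + 22 + 26)/7 = 26.0000
Deviations from mean: 0.0000, 3.0000, -3.0000, 2.0000, 2.0000, -4.0000, 0.0000
Σ(z_t−z̄)(z_{t+1}−z̄) = (0.0000) + (-9.0000) + (-6.0000) + (4.0000) + (-8.0000) + (0.0000) = -19.0000
Denominator Σ(z_t−z̄)² = 42.0000
r_1 = -19.0000 / 42.0000 = -0.452

-0.452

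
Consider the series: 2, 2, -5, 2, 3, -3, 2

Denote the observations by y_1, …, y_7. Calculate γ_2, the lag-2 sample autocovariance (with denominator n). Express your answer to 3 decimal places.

-3.052

Mean ȳ = (2 + 2 − 5 + 2 + 3 − 3 + 2)/7 = 0.4286
Deviations: 1.5714, 1.5714, -5.4286, 1.5714, 2.5714, -3.4286, 1.5714
Σ_{t=1}^{5}(y_t−ȳ)(y_{t+2}−ȳ) = -21.3673
γ_2 = -21.3673 / 7 = -3.052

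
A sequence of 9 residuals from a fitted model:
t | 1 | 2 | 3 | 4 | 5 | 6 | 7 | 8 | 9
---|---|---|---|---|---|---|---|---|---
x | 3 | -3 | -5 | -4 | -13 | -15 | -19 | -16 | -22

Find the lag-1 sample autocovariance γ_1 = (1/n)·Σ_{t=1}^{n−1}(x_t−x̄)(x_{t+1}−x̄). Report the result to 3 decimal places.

35.731

Mean x̄ = (3 − 3 − 5 − 4 − 13 − 15 − 19 − 16 − 22)/9 = -10.4444
Σ_{t=1}^{8}(x_t−x̄)(x_{t+1}−x̄) = 321.5802
γ_1 = 321.5802 / 9 = 35.731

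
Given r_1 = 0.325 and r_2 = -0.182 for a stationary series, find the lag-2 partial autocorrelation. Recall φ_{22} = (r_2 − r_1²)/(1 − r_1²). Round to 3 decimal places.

φ_{22} = (r_2 − r_1²) / (1 − r_1²)
r_1² = (0.325)² = 0.105625
Numerator = -0.182 − 0.1056 = -0.2876; denominator = 1 − 0.1056 = 0.8944
φ_{22} = -0.2876 / 0.8944 = -0.322

-0.322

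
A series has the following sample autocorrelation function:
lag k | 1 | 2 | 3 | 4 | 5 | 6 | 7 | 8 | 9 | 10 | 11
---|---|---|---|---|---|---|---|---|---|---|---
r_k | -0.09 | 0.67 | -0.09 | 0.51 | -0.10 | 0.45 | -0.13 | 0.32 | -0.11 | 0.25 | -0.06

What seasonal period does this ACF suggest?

2

The largest autocorrelation is r_2 = 0.67, with weaker echoes at lags 4 (0.51), 6 (0.45), 8 (0.32) and 10 (0.25); the remaining lags stay at or below -0.06.
The dominant spike at lag 2 indicates a seasonal period of 2.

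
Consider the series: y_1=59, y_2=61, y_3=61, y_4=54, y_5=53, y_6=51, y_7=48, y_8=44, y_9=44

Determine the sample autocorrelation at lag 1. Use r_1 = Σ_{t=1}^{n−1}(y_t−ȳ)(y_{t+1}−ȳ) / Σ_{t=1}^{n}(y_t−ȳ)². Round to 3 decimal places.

0.720

Mean ȳ = (59 + 61 + 61 + 54 + 53 + 51 + 48 + 44 + 44)/9 = 52.7778
Numerator Σ_{t=1}^{8}(y_t−ȳ)(y_{t+1}−ȳ) = 256.1728
Denominator Σ(y_t−ȳ)² = 355.5556
r_1 = 256.1728 / 355.5556 = 0.720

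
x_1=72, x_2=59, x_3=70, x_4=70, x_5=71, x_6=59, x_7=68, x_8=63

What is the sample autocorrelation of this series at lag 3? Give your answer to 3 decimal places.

Mean x̄ = (72 + 59 + 70 + 70 + 71 + 59 + 68 + 63)/8 = 66.5000
Numerator Σ_{t=1}^{5}(x_t−x̄)(x_{t+3}−x̄) = -51.2500
Denominator Σ(x_t−x̄)² = 202.0000
r_3 = -51.2500 / 202.0000 = -0.254

-0.254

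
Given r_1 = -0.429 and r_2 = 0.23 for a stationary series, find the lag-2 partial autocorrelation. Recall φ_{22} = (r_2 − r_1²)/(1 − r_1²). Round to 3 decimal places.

φ_{22} = (r_2 − r_1²) / (1 − r_1²)
r_1² = (-0.429)² = 0.184041
Numerator = 0.23 − 0.1840 = 0.0460; denominator = 1 − 0.1840 = 0.8160
φ_{22} = 0.0460 / 0.8160 = 0.056

0.056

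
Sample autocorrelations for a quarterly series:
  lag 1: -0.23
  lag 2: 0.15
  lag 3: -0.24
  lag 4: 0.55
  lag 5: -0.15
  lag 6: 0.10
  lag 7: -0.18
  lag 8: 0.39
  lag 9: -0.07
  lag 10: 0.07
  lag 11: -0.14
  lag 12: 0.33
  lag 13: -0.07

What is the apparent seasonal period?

The largest autocorrelation is r_4 = 0.55, with weaker echoes at lags 8 (0.39) and 12 (0.33); the remaining lags stay at or below 0.15.
The dominant spike at lag 4 indicates a seasonal period of 4.

4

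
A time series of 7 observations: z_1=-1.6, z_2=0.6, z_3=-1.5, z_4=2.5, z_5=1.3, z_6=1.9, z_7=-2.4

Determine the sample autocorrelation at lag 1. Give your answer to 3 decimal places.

-0.224

Mean z̄ = (-1.6 + 0.6 − 1.5 + 2.5 + 1.3 + 1.9 − 2.4)/7 = 0.1143
Deviations from mean: -1.7143, 0.4857, -1.6143, 2.3857, 1.1857, 1.7857, -2.5143
Σ(z_t−z̄)(z_{t+1}−z̄) = (-0.8327) + (-0.7841) + (-3.8512) + (2.8288) + (2.1173) + (-4.4898) = -5.0116
Denominator Σ(z_t−z̄)² = 22.3886
r_1 = -5.0116 / 22.3886 = -0.224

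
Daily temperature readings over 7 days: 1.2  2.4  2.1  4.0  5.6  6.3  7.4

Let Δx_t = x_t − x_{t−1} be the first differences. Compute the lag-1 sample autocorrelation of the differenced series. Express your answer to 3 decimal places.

-0.367

First differences Δx: 1.2, -0.3, 1.9, 1.6, 0.7, 1.1
Mean of differences = 1.0333
Numerator Σ(Δx_t−Δx̄)(Δx_{t+1}−Δx̄) = -1.0978
Denominator Σ(Δx_t−Δx̄)² = 2.9933
r_1(Δx) = -1.0978 / 2.9933 = -0.367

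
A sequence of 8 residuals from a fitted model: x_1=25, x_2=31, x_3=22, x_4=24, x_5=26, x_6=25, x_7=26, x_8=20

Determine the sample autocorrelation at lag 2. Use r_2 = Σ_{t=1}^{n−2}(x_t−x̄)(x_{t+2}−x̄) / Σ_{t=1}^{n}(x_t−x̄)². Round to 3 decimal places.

Mean x̄ = (25 + 31 + 22 + 24 + 26 + 25 + 26 + 20)/8 = 24.8750
Deviations from mean: 0.1250, 6.1250, -2.8750, -0.8750, 1.1250, 0.1250, 1.1250, -4.8750
Σ(x_t−x̄)(x_{t+2}−x̄) = (-0.3594) + (-5.3594) + (-3.2344) + (-0.1094) + (1.2656) + (-0.6094) = -8.4063
Denominator Σ(x_t−x̄)² = 72.8750
r_2 = -8.4063 / 72.8750 = -0.115

-0.115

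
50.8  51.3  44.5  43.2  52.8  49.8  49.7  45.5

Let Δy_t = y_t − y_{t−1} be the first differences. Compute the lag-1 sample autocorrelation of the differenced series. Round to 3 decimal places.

-0.226

First differences Δy: 0.5, -6.8, -1.3, 9.6, -3.0, -0.1, -4.2
Mean of differences = -0.7571
Numerator Σ(Δy_t−Δȳ)(Δy_{t+1}−Δȳ) = -36.9047
Denominator Σ(Δy_t−Δȳ)² = 162.9771
r_1(Δy) = -36.9047 / 162.9771 = -0.226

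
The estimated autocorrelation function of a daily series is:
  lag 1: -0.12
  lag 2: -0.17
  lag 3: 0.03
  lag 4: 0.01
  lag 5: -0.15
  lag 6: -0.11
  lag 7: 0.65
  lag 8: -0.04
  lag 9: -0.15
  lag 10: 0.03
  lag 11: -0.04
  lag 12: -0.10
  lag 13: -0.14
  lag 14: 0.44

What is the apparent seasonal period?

The largest autocorrelation is r_7 = 0.65, with a weaker echo at lag 14 (0.44); the remaining lags stay at or below 0.03.
The dominant spike at lag 7 indicates a seasonal period of 7.

7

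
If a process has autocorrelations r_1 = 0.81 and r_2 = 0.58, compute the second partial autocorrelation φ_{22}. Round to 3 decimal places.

φ_{22} = (r_2 − r_1²) / (1 − r_1²)
r_1² = (0.81)² = 0.6561
Numerator = 0.58 − 0.6561 = -0.0761; denominator = 1 − 0.6561 = 0.3439
φ_{22} = -0.0761 / 0.3439 = -0.221

-0.221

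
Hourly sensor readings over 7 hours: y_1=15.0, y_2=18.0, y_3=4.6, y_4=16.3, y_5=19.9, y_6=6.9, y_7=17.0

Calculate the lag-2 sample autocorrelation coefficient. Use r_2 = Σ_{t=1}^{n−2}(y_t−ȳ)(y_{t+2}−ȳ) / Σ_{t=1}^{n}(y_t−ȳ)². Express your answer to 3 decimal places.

-0.265

Mean ȳ = (15.0 + 18.0 + 4.6 + 16.3 + 19.9 + 6.9 + 17.0)/7 = 13.9571
Deviations from mean: 1.0429, 4.0429, -9.3571, 2.3429, 5.9429, -7.0571, 3.0429
Numerator Σ_{t=1}^{5}(y_t−ȳ)(y_{t+2}−ȳ) = -54.3451
Denominator Σ(y_t−ȳ)² = 204.8571
r_2 = -54.3451 / 204.8571 = -0.265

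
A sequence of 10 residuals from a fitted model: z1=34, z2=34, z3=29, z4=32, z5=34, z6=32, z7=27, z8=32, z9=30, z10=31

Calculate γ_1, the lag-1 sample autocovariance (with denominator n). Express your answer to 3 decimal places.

-0.325

Mean z̄ = (34 + 34 + 29 + 32 + 34 + 32 + 27 + 32 + 30 + 31)/10 = 31.5000
Σ_{t=1}^{9}(z_t−z̄)(z_{t+1}−z̄) = -3.2500
γ_1 = -3.2500 / 10 = -0.325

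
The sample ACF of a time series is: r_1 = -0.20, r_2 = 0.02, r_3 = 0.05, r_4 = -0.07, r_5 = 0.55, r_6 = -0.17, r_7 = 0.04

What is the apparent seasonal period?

5

The largest autocorrelation is r_5 = 0.55; the remaining lags stay at or below 0.05.
The dominant spike at lag 5 indicates a seasonal period of 5.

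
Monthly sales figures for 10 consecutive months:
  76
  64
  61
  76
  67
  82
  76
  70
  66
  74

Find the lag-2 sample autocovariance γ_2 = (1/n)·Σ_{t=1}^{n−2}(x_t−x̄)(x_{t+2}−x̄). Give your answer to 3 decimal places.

-5.028

Mean x̄ = (76 + 64 + 61 + 76 + 67 + 82 + 76 + 70 + 66 + 74)/10 = 71.2000
Σ_{t=1}^{8}(x_t−x̄)(x_{t+2}−x̄) = -50.2800
γ_2 = -50.2800 / 10 = -5.028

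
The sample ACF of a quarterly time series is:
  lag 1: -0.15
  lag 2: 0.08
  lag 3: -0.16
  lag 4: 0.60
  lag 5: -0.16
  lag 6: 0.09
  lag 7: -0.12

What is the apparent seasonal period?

4

The largest autocorrelation is r_4 = 0.60; the remaining lags stay at or below 0.09.
The dominant spike at lag 4 indicates a seasonal period of 4.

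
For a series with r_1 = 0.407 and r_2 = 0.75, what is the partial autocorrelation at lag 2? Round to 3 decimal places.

φ_{22} = (r_2 − r_1²) / (1 − r_1²)
r_1² = (0.407)² = 0.165649
Numerator = 0.75 − 0.1656 = 0.5844; denominator = 1 − 0.1656 = 0.8344
φ_{22} = 0.5844 / 0.8344 = 0.700

0.700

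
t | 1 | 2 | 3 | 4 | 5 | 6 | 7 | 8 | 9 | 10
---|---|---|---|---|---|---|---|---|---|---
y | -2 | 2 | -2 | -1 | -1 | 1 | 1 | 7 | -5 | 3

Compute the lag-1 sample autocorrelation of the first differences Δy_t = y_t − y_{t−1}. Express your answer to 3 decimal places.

First differences Δy: 4, -4, 1, 0, 2, 0, 6, -12, 8
Mean of differences = 0.5556
Numerator Σ(Δy_t−Δȳ)(Δy_{t+1}−Δȳ) = -184.4198
Denominator Σ(Δy_t−Δȳ)² = 278.2222
r_1(Δy) = -184.4198 / 278.2222 = -0.663

-0.663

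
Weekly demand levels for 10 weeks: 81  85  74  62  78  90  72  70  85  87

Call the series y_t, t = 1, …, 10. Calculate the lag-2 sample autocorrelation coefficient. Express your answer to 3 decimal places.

-0.737

Mean ȳ = (81 + 85 + 74 + 62 + 78 + 90 + 72 + 70 + 85 + 87)/10 = 78.4000
Numerator Σ_{t=1}^{8}(y_t−ȳ)(y_{t+2}−ȳ) = -517.5200
Denominator Σ(y_t−ȳ)² = 702.4000
r_2 = -517.5200 / 702.4000 = -0.737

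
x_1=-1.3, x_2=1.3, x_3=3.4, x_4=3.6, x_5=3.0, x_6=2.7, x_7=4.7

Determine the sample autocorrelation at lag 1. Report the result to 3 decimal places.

0.242

Mean x̄ = (-1.3 + 1.3 + 3.4 + 3.6 + 3.0 + 2.7 + 4.7)/7 = 2.4857
Deviations from mean: -3.7857, -1.1857, 0.9143, 1.1143, 0.5143, 0.2143, 2.2143
Σ(x_t−x̄)(x_{t+1}−x̄) = (4.4888) + (-1.0841) + (1.0188) + (0.5731) + (0.1102) + (0.4745) = 5.5812
Denominator Σ(x_t−x̄)² = 23.0286
r_1 = 5.5812 / 23.0286 = 0.242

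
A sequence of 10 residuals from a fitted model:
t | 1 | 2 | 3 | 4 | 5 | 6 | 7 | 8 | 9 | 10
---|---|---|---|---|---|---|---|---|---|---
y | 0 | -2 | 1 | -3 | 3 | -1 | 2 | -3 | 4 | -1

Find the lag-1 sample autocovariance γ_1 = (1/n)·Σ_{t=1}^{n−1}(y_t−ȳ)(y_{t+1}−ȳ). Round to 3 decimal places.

-4.100

Mean ȳ = (0 − 2 + 1 − 3 + 3 − 1 + 2 − 3 + 4 − 1)/10 = 0.0000
Σ_{t=1}^{9}(y_t−ȳ)(y_{t+1}−ȳ) = -41.0000
γ_1 = -41.0000 / 10 = -4.100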